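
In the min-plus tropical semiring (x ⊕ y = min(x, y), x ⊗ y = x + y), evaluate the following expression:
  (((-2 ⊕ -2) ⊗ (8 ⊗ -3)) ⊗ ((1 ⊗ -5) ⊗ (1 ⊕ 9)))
(((-2 ⊕ -2) ⊗ (8 ⊗ -3)) ⊗ ((1 ⊗ -5) ⊗ (1 ⊕ 9))) = 0

Expand innermost to outermost. Recall ⊕ takes the minimum of its arguments and ⊗ takes their sum. Working out the expression (((-2 ⊕ -2) ⊗ (8 ⊗ -3)) ⊗ ((1 ⊗ -5) ⊗ (1 ⊕ 9))) gives 0.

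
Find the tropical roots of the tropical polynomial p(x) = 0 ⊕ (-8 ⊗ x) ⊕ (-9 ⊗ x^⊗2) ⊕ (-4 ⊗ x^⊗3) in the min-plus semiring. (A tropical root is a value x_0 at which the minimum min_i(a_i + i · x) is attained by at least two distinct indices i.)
Roots: {-5, 1, 8}

Each tropical root is a break point of the lower envelope of the lines y = a_i + i · x (there are 4 lines, with slopes 0, 1, ..., 3). Only the lines that attain the minimum somewhere contribute to roots; other lines are dominated. Here the surviving (envelope) indices are i = 3, i = 2, i = 1, i = 0.
Intersections between consecutive envelope lines give the roots: for adjacent envelope indices i < j the intersection is x = (a_i − a_j) / (j − i). Reading off the sorted break points: {-5, 1, 8}.
Verification: at each break x_0, at least two indices attain the minimum of min_i(a_i + i · x_0).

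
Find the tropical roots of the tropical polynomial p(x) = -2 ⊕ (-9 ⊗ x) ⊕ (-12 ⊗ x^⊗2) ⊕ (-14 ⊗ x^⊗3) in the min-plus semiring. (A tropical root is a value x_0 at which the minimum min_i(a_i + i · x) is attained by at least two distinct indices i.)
Roots: {2, 3, 7}

Each tropical root is a break point of the lower envelope of the lines y = a_i + i · x (there are 4 lines, with slopes 0, 1, ..., 3). Only the lines that attain the minimum somewhere contribute to roots; other lines are dominated. Here the surviving (envelope) indices are i = 3, i = 2, i = 1, i = 0.
Intersections between consecutive envelope lines give the roots: for adjacent envelope indices i < j the intersection is x = (a_i − a_j) / (j − i). Reading off the sorted break points: {2, 3, 7}.
Verification: at each break x_0, at least two indices attain the minimum of min_i(a_i + i · x_0).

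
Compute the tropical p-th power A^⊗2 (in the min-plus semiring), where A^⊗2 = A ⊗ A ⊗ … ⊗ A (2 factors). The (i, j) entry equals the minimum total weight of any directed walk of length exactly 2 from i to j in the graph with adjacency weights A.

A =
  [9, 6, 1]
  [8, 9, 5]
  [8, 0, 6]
A^⊗2 =
  [9, 1, 7]
  [13, 5, 9]
  [8, 6, 5]

Each entry (A^⊗2)_ij equals the minimum over all length-2 walks i = v_0 → v_1 → … → v_2 = j of Σ_t A[v_t][v_{t+1}]. For example, for (i, j) = (0, 2) we minimise over 3 possible intermediate vertex sequences; the minimum is 7, attained along the walk 0 → 2 → 2.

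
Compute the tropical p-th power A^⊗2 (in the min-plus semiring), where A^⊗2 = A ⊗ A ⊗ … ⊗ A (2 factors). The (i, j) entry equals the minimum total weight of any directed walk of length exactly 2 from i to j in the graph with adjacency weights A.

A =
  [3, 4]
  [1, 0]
A^⊗2 =
  [5, 4]
  [1, 0]

Each entry (A^⊗2)_ij equals the minimum over all length-2 walks i = v_0 → v_1 → … → v_2 = j of Σ_t A[v_t][v_{t+1}]. For example, for (i, j) = (0, 1) we minimise over 2 possible intermediate vertex sequences; the minimum is 4, attained along the walk 0 → 1 → 1.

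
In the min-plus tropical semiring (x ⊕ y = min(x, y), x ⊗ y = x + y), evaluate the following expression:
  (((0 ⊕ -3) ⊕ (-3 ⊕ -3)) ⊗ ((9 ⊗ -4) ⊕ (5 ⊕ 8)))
(((0 ⊕ -3) ⊕ (-3 ⊕ -3)) ⊗ ((9 ⊗ -4) ⊕ (5 ⊕ 8))) = 2

Expand innermost to outermost. Recall ⊕ takes the minimum of its arguments and ⊗ takes their sum. Working out the expression (((0 ⊕ -3) ⊕ (-3 ⊕ -3)) ⊗ ((9 ⊗ -4) ⊕ (5 ⊕ 8))) gives 2.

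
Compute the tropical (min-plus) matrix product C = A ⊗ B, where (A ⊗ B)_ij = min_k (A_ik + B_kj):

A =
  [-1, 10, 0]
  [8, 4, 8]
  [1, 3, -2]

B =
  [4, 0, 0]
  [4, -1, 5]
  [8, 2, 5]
A ⊗ B =
  [3, -1, -1]
  [8, 3, 8]
  [5, 0, 1]

Apply the min-plus product entry-by-entry:
  C[0][0] = min over k of (A[0][0] + B[0][0] = -1 + 4 = 3, A[0][1] + B[1][0] = 10 + 4 = 14, A[0][2] + B[2][0] = 0 + 8 = 8) = 3 (attained at k = 0)
  C[0][1] = min over k of (A[0][0] + B[0][1] = -1 + 0 = -1, A[0][1] + B[1][1] = 10 + -1 = 9, A[0][2] + B[2][1] = 0 + 2 = 2) = -1 (attained at k = 0)
  C[0][2] = min over k of (A[0][0] + B[0][2] = -1 + 0 = -1, A[0][1] + B[1][2] = 10 + 5 = 15, A[0][2] + B[2][2] = 0 + 5 = 5) = -1 (attained at k = 0)
  C[1][0] = min over k of (A[1][0] + B[0][0] = 8 + 4 = 12, A[1][1] + B[1][0] = 4 + 4 = 8, A[1][2] + B[2][0] = 8 + 8 = 16) = 8 (attained at k = 1)
  C[1][1] = min over k of (A[1][0] + B[0][1] = 8 + 0 = 8, A[1][1] + B[1][1] = 4 + -1 = 3, A[1][2] + B[2][1] = 8 + 2 = 10) = 3 (attained at k = 1)
  C[1][2] = min over k of (A[1][0] + B[0][2] = 8 + 0 = 8, A[1][1] + B[1][2] = 4 + 5 = 9, A[1][2] + B[2][2] = 8 + 5 = 13) = 8 (attained at k = 0)
  C[2][0] = min over k of (A[2][0] + B[0][0] = 1 + 4 = 5, A[2][1] + B[1][0] = 3 + 4 = 7, A[2][2] + B[2][0] = -2 + 8 = 6) = 5 (attained at k = 0)
  C[2][1] = min over k of (A[2][0] + B[0][1] = 1 + 0 = 1, A[2][1] + B[1][1] = 3 + -1 = 2, A[2][2] + B[2][1] = -2 + 2 = 0) = 0 (attained at k = 2)
  C[2][2] = min over k of (A[2][0] + B[0][2] = 1 + 0 = 1, A[2][1] + B[1][2] = 3 + 5 = 8, A[2][2] + B[2][2] = -2 + 5 = 3) = 1 (attained at k = 0)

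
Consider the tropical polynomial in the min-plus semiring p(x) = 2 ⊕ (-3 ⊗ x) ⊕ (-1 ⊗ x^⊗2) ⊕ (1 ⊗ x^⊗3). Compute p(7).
p(7) = 2

A tropical monomial a ⊗ x^⊗i evaluates to a + i · x. Evaluating each term at x = 7:
  Term 0 contributes 2 + 0 · 7 = 2
  Term 1 contributes -3 + 1 · 7 = 4
  Term 2 contributes -1 + 2 · 7 = 13
  Term 3 contributes 1 + 3 · 7 = 22
p(7) = ⊕ of these = min[2, 4, 13, 22] = 2.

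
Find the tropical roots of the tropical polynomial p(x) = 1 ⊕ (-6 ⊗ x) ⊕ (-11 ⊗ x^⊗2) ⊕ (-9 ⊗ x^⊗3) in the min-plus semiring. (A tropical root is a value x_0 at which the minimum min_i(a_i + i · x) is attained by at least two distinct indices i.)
Roots: {-2, 5, 7}

Each tropical root is a break point of the lower envelope of the lines y = a_i + i · x (there are 4 lines, with slopes 0, 1, ..., 3). Only the lines that attain the minimum somewhere contribute to roots; other lines are dominated. Here the surviving (envelope) indices are i = 3, i = 2, i = 1, i = 0.
Intersections between consecutive envelope lines give the roots: for adjacent envelope indices i < j the intersection is x = (a_i − a_j) / (j − i). Reading off the sorted break points: {-2, 5, 7}.
Verification: at each break x_0, at least two indices attain the minimum of min_i(a_i + i · x_0).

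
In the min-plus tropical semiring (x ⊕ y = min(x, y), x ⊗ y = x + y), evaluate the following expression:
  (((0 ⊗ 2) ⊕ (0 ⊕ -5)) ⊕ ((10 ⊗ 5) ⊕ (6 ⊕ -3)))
(((0 ⊗ 2) ⊕ (0 ⊕ -5)) ⊕ ((10 ⊗ 5) ⊕ (6 ⊕ -3))) = -5

Expand innermost to outermost. Recall ⊕ takes the minimum of its arguments and ⊗ takes their sum. Working out the expression (((0 ⊗ 2) ⊕ (0 ⊕ -5)) ⊕ ((10 ⊗ 5) ⊕ (6 ⊕ -3))) gives -5.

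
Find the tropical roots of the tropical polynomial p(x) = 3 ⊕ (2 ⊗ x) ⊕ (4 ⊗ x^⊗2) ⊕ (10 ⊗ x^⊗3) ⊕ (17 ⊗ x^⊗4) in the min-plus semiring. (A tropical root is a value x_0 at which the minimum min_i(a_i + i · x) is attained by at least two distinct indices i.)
Roots: {-7, -6, -2, 1}

Each tropical root is a break point of the lower envelope of the lines y = a_i + i · x (there are 5 lines, with slopes 0, 1, ..., 4). Only the lines that attain the minimum somewhere contribute to roots; other lines are dominated. Here the surviving (envelope) indices are i = 4, i = 3, i = 2, i = 1, i = 0.
Intersections between consecutive envelope lines give the roots: for adjacent envelope indices i < j the intersection is x = (a_i − a_j) / (j − i). Reading off the sorted break points: {-7, -6, -2, 1}.
Verification: at each break x_0, at least two indices attain the minimum of min_i(a_i + i · x_0).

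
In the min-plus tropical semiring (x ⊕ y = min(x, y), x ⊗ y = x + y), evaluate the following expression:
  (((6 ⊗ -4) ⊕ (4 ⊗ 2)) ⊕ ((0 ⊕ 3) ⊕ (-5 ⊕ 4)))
(((6 ⊗ -4) ⊕ (4 ⊗ 2)) ⊕ ((0 ⊕ 3) ⊕ (-5 ⊕ 4))) = -5

Expand innermost to outermost. Recall ⊕ takes the minimum of its arguments and ⊗ takes their sum. Working out the expression (((6 ⊗ -4) ⊕ (4 ⊗ 2)) ⊕ ((0 ⊕ 3) ⊕ (-5 ⊕ 4))) gives -5.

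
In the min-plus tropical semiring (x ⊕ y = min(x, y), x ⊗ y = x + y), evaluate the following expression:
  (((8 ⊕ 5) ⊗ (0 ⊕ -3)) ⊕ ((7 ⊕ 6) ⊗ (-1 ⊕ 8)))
(((8 ⊕ 5) ⊗ (0 ⊕ -3)) ⊕ ((7 ⊕ 6) ⊗ (-1 ⊕ 8))) = 2

Expand innermost to outermost. Recall ⊕ takes the minimum of its arguments and ⊗ takes their sum. Working out the expression (((8 ⊕ 5) ⊗ (0 ⊕ -3)) ⊕ ((7 ⊕ 6) ⊗ (-1 ⊕ 8))) gives 2.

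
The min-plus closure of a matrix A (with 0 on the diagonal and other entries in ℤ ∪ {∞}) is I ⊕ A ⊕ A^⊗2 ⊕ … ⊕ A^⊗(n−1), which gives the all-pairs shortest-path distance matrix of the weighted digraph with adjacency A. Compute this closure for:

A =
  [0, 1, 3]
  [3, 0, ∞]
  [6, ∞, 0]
Closure =
  [0, 1, 3]
  [3, 0, 6]
  [6, 7, 0]

This is the Floyd-Warshall all-pairs shortest-path computation. For each intermediate vertex k = 0, 1, …, 2, update dist[i][j] ← min(dist[i][j], dist[i][k] + dist[k][j]). The final matrix gives, for each (i, j), the minimum total weight of any directed path from i to j (possibly empty when i = j).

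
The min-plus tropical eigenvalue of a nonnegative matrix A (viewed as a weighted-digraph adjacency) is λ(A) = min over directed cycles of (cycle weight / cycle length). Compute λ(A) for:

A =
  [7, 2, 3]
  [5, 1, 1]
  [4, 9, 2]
λ(A) = 1

Enumerate directed cycles and compute their means (weight / length). Sample:
  cycle 0 → 0: weight = 7, length = 1, mean = 7/1 ≈ 7.000
  cycle 1 → 1: weight = 1, length = 1, mean = 1/1 ≈ 1.000
  cycle 2 → 2: weight = 2, length = 1, mean = 2/1 ≈ 2.000
  cycle 0 → 1 → 0: weight = 7, length = 2, mean = 7/2 ≈ 3.500
  cycle 0 → 2 → 0: weight = 7, length = 2, mean = 7/2 ≈ 3.500
  cycle 1 → 0 → 1: weight = 7, length = 2, mean = 7/2 ≈ 3.500
Minimum mean = 1.000, attained e.g. along the cycle 1 → 1 with weight 1 and length 1. So λ(A) = 1/1 = 1.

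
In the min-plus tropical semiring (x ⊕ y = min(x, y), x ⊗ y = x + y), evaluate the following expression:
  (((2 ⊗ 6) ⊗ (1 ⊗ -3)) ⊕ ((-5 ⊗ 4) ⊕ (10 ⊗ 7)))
(((2 ⊗ 6) ⊗ (1 ⊗ -3)) ⊕ ((-5 ⊗ 4) ⊕ (10 ⊗ 7))) = -1

Expand innermost to outermost. Recall ⊕ takes the minimum of its arguments and ⊗ takes their sum. Working out the expression (((2 ⊗ 6) ⊗ (1 ⊗ -3)) ⊕ ((-5 ⊗ 4) ⊕ (10 ⊗ 7))) gives -1.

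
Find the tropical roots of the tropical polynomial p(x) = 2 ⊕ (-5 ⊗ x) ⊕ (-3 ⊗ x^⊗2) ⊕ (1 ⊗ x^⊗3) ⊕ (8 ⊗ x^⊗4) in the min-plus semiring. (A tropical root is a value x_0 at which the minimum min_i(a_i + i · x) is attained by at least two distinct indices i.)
Roots: {-7, -4, -2, 7}

Each tropical root is a break point of the lower envelope of the lines y = a_i + i · x (there are 5 lines, with slopes 0, 1, ..., 4). Only the lines that attain the minimum somewhere contribute to roots; other lines are dominated. Here the surviving (envelope) indices are i = 4, i = 3, i = 2, i = 1, i = 0.
Intersections between consecutive envelope lines give the roots: for adjacent envelope indices i < j the intersection is x = (a_i − a_j) / (j − i). Reading off the sorted break points: {-7, -4, -2, 7}.
Verification: at each break x_0, at least two indices attain the minimum of min_i(a_i + i · x_0).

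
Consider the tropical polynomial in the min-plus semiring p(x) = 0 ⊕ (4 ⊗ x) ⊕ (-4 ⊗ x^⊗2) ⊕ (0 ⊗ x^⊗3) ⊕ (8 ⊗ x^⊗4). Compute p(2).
p(2) = 0

A tropical monomial a ⊗ x^⊗i evaluates to a + i · x. Evaluating each term at x = 2:
  Term 0 contributes 0 + 0 · 2 = 0
  Term 1 contributes 4 + 1 · 2 = 6
  Term 2 contributes -4 + 2 · 2 = 0
  Term 3 contributes 0 + 3 · 2 = 6
  Term 4 contributes 8 + 4 · 2 = 16
p(2) = ⊕ of these = min[0, 6, 0, 6, 16] = 0.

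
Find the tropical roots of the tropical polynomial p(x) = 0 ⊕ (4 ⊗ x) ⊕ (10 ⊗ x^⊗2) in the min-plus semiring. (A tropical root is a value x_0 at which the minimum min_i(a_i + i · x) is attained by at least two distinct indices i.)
Roots: {-6, -4}

Each tropical root is a break point of the lower envelope of the lines y = a_i + i · x (there are 3 lines, with slopes 0, 1, ..., 2). Only the lines that attain the minimum somewhere contribute to roots; other lines are dominated. Here the surviving (envelope) indices are i = 2, i = 1, i = 0.
Intersections between consecutive envelope lines give the roots: for adjacent envelope indices i < j the intersection is x = (a_i − a_j) / (j − i). Reading off the sorted break points: {-6, -4}.
Verification: at each break x_0, at least two indices attain the minimum of min_i(a_i + i · x_0).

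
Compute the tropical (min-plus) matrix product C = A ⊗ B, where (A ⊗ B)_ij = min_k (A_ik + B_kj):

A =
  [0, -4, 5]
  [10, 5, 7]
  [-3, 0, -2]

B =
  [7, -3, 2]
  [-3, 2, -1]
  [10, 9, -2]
A ⊗ B =
  [-7, -3, -5]
  [2, 7, 4]
  [-3, -6, -4]

Apply the min-plus product entry-by-entry:
  C[0][0] = min over k of (A[0][0] + B[0][0] = 0 + 7 = 7, A[0][1] + B[1][0] = -4 + -3 = -7, A[0][2] + B[2][0] = 5 + 10 = 15) = -7 (attained at k = 1)
  C[0][1] = min over k of (A[0][0] + B[0][1] = 0 + -3 = -3, A[0][1] + B[1][1] = -4 + 2 = -2, A[0][2] + B[2][1] = 5 + 9 = 14) = -3 (attained at k = 0)
  C[0][2] = min over k of (A[0][0] + B[0][2] = 0 + 2 = 2, A[0][1] + B[1][2] = -4 + -1 = -5, A[0][2] + B[2][2] = 5 + -2 = 3) = -5 (attained at k = 1)
  C[1][0] = min over k of (A[1][0] + B[0][0] = 10 + 7 = 17, A[1][1] + B[1][0] = 5 + -3 = 2, A[1][2] + B[2][0] = 7 + 10 = 17) = 2 (attained at k = 1)
  C[1][1] = min over k of (A[1][0] + B[0][1] = 10 + -3 = 7, A[1][1] + B[1][1] = 5 + 2 = 7, A[1][2] + B[2][1] = 7 + 9 = 16) = 7 (attained at k = 0)
  C[1][2] = min over k of (A[1][0] + B[0][2] = 10 + 2 = 12, A[1][1] + B[1][2] = 5 + -1 = 4, A[1][2] + B[2][2] = 7 + -2 = 5) = 4 (attained at k = 1)
  C[2][0] = min over k of (A[2][0] + B[0][0] = -3 + 7 = 4, A[2][1] + B[1][0] = 0 + -3 = -3, A[2][2] + B[2][0] = -2 + 10 = 8) = -3 (attained at k = 1)
  C[2][1] = min over k of (A[2][0] + B[0][1] = -3 + -3 = -6, A[2][1] + B[1][1] = 0 + 2 = 2, A[2][2] + B[2][1] = -2 + 9 = 7) = -6 (attained at k = 0)
  C[2][2] = min over k of (A[2][0] + B[0][2] = -3 + 2 = -1, A[2][1] + B[1][2] = 0 + -1 = -1, A[2][2] + B[2][2] = -2 + -2 = -4) = -4 (attained at k = 2)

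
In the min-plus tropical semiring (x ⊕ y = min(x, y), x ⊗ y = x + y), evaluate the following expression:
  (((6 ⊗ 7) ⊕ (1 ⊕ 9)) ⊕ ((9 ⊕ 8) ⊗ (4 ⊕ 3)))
(((6 ⊗ 7) ⊕ (1 ⊕ 9)) ⊕ ((9 ⊕ 8) ⊗ (4 ⊕ 3))) = 1

Expand innermost to outermost. Recall ⊕ takes the minimum of its arguments and ⊗ takes their sum. Working out the expression (((6 ⊗ 7) ⊕ (1 ⊕ 9)) ⊕ ((9 ⊕ 8) ⊗ (4 ⊕ 3))) gives 1.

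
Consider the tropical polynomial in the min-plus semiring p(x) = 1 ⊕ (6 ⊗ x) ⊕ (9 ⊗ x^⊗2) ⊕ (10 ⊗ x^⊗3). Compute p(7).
p(7) = 1

A tropical monomial a ⊗ x^⊗i evaluates to a + i · x. Evaluating each term at x = 7:
  Term 0 contributes 1 + 0 · 7 = 1
  Term 1 contributes 6 + 1 · 7 = 13
  Term 2 contributes 9 + 2 · 7 = 23
  Term 3 contributes 10 + 3 · 7 = 31
p(7) = ⊕ of these = min[1, 13, 23, 31] = 1.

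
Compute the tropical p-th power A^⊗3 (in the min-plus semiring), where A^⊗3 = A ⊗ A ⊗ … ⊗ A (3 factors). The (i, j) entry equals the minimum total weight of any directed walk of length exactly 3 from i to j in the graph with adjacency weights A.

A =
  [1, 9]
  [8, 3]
A^⊗3 =
  [3, 11]
  [10, 9]

Each entry (A^⊗3)_ij equals the minimum over all length-3 walks i = v_0 → v_1 → … → v_3 = j of Σ_t A[v_t][v_{t+1}]. For example, for (i, j) = (0, 1) we minimise over 4 possible intermediate vertex sequences; the minimum is 11, attained along the walk 0 → 0 → 0 → 1.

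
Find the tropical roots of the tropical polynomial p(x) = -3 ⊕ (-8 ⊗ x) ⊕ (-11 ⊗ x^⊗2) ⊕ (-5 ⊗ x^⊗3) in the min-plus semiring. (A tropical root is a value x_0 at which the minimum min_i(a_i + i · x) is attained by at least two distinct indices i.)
Roots: {-6, 3, 5}

Each tropical root is a break point of the lower envelope of the lines y = a_i + i · x (there are 4 lines, with slopes 0, 1, ..., 3). Only the lines that attain the minimum somewhere contribute to roots; other lines are dominated. Here the surviving (envelope) indices are i = 3, i = 2, i = 1, i = 0.
Intersections between consecutive envelope lines give the roots: for adjacent envelope indices i < j the intersection is x = (a_i − a_j) / (j − i). Reading off the sorted break points: {-6, 3, 5}.
Verification: at each break x_0, at least two indices attain the minimum of min_i(a_i + i · x_0).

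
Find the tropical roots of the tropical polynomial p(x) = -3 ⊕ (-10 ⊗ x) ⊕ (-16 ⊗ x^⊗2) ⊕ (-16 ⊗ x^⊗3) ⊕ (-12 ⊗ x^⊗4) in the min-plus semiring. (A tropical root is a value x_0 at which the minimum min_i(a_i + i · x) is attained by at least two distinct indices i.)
Roots: {-4, 0, 6, 7}

Each tropical root is a break point of the lower envelope of the lines y = a_i + i · x (there are 5 lines, with slopes 0, 1, ..., 4). Only the lines that attain the minimum somewhere contribute to roots; other lines are dominated. Here the surviving (envelope) indices are i = 4, i = 3, i = 2, i = 1, i = 0.
Intersections between consecutive envelope lines give the roots: for adjacent envelope indices i < j the intersection is x = (a_i − a_j) / (j − i). Reading off the sorted break points: {-4, 0, 6, 7}.
Verification: at each break x_0, at least two indices attain the minimum of min_i(a_i + i · x_0).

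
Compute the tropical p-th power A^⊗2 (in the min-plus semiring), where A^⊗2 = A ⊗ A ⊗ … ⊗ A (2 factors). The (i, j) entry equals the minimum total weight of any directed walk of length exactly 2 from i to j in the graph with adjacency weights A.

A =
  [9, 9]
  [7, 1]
A^⊗2 =
  [16, 10]
  [8, 2]

Each entry (A^⊗2)_ij equals the minimum over all length-2 walks i = v_0 → v_1 → … → v_2 = j of Σ_t A[v_t][v_{t+1}]. For example, for (i, j) = (0, 1) we minimise over 2 possible intermediate vertex sequences; the minimum is 10, attained along the walk 0 → 1 → 1.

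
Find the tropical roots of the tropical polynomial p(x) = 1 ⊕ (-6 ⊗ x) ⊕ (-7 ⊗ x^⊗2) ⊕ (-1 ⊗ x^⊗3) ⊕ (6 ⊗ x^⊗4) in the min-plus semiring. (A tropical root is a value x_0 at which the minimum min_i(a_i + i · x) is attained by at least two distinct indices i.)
Roots: {-7, -6, 1, 7}

Each tropical root is a break point of the lower envelope of the lines y = a_i + i · x (there are 5 lines, with slopes 0, 1, ..., 4). Only the lines that attain the minimum somewhere contribute to roots; other lines are dominated. Here the surviving (envelope) indices are i = 4, i = 3, i = 2, i = 1, i = 0.
Intersections between consecutive envelope lines give the roots: for adjacent envelope indices i < j the intersection is x = (a_i − a_j) / (j − i). Reading off the sorted break points: {-7, -6, 1, 7}.
Verification: at each break x_0, at least two indices attain the minimum of min_i(a_i + i · x_0).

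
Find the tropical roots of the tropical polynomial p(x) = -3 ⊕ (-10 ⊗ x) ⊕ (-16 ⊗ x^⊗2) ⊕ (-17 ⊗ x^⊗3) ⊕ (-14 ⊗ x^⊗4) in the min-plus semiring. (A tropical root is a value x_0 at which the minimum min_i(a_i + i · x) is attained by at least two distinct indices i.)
Roots: {-3, 1, 6, 7}

Each tropical root is a break point of the lower envelope of the lines y = a_i + i · x (there are 5 lines, with slopes 0, 1, ..., 4). Only the lines that attain the minimum somewhere contribute to roots; other lines are dominated. Here the surviving (envelope) indices are i = 4, i = 3, i = 2, i = 1, i = 0.
Intersections between consecutive envelope lines give the roots: for adjacent envelope indices i < j the intersection is x = (a_i − a_j) / (j − i). Reading off the sorted break points: {-3, 1, 6, 7}.
Verification: at each break x_0, at least two indices attain the minimum of min_i(a_i + i · x_0).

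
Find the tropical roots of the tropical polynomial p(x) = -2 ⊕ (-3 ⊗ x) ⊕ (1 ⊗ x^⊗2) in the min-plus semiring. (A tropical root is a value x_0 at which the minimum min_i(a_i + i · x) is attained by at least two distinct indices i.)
Roots: {-4, 1}

Each tropical root is a break point of the lower envelope of the lines y = a_i + i · x (there are 3 lines, with slopes 0, 1, ..., 2). Only the lines that attain the minimum somewhere contribute to roots; other lines are dominated. Here the surviving (envelope) indices are i = 2, i = 1, i = 0.
Intersections between consecutive envelope lines give the roots: for adjacent envelope indices i < j the intersection is x = (a_i − a_j) / (j − i). Reading off the sorted break points: {-4, 1}.
Verification: at each break x_0, at least two indices attain the minimum of min_i(a_i + i · x_0).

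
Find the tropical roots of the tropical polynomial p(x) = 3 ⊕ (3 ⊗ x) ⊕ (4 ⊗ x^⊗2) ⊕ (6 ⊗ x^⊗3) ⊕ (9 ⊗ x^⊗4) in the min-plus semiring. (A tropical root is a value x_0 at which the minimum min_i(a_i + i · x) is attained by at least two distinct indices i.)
Roots: {-3, -2, -1, 0}

Each tropical root is a break point of the lower envelope of the lines y = a_i + i · x (there are 5 lines, with slopes 0, 1, ..., 4). Only the lines that attain the minimum somewhere contribute to roots; other lines are dominated. Here the surviving (envelope) indices are i = 4, i = 3, i = 2, i = 1, i = 0.
Intersections between consecutive envelope lines give the roots: for adjacent envelope indices i < j the intersection is x = (a_i − a_j) / (j − i). Reading off the sorted break points: {-3, -2, -1, 0}.
Verification: at each break x_0, at least two indices attain the minimum of min_i(a_i + i · x_0).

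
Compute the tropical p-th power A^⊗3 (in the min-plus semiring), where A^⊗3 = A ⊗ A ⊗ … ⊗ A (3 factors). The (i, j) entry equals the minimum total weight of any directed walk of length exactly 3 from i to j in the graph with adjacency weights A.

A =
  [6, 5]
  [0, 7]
A^⊗3 =
  [11, 10]
  [5, 11]

Each entry (A^⊗3)_ij equals the minimum over all length-3 walks i = v_0 → v_1 → … → v_3 = j of Σ_t A[v_t][v_{t+1}]. For example, for (i, j) = (0, 1) we minimise over 4 possible intermediate vertex sequences; the minimum is 10, attained along the walk 0 → 1 → 0 → 1.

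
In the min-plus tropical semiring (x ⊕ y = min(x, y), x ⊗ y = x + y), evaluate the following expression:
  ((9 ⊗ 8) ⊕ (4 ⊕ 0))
((9 ⊗ 8) ⊕ (4 ⊕ 0)) = 0

Expand innermost to outermost. Recall ⊕ takes the minimum of its arguments and ⊗ takes their sum. Working out the expression ((9 ⊗ 8) ⊕ (4 ⊕ 0)) gives 0.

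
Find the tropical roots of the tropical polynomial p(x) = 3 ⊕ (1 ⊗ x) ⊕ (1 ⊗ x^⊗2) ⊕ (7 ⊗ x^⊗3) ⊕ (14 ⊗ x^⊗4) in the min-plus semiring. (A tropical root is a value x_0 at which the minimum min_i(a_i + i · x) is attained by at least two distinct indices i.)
Roots: {-7, -6, 0, 2}

Each tropical root is a break point of the lower envelope of the lines y = a_i + i · x (there are 5 lines, with slopes 0, 1, ..., 4). Only the lines that attain the minimum somewhere contribute to roots; other lines are dominated. Here the surviving (envelope) indices are i = 4, i = 3, i = 2, i = 1, i = 0.
Intersections between consecutive envelope lines give the roots: for adjacent envelope indices i < j the intersection is x = (a_i − a_j) / (j − i). Reading off the sorted break points: {-7, -6, 0, 2}.
Verification: at each break x_0, at least two indices attain the minimum of min_i(a_i + i · x_0).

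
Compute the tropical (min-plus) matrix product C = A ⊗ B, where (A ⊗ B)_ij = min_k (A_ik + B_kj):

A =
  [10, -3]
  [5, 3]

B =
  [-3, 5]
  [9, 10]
A ⊗ B =
  [6, 7]
  [2, 10]

Apply the min-plus product entry-by-entry:
  C[0][0] = min over k of (A[0][0] + B[0][0] = 10 + -3 = 7, A[0][1] + B[1][0] = -3 + 9 = 6) = 6 (attained at k = 1)
  C[0][1] = min over k of (A[0][0] + B[0][1] = 10 + 5 = 15, A[0][1] + B[1][1] = -3 + 10 = 7) = 7 (attained at k = 1)
  C[1][0] = min over k of (A[1][0] + B[0][0] = 5 + -3 = 2, A[1][1] + B[1][0] = 3 + 9 = 12) = 2 (attained at k = 0)
  C[1][1] = min over k of (A[1][0] + B[0][1] = 5 + 5 = 10, A[1][1] + B[1][1] = 3 + 10 = 13) = 10 (attained at k = 0)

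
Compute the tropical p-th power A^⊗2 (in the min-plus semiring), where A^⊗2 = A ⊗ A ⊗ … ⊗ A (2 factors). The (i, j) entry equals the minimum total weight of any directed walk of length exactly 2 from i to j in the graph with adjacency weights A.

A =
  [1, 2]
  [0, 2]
A^⊗2 =
  [2, 3]
  [1, 2]

Each entry (A^⊗2)_ij equals the minimum over all length-2 walks i = v_0 → v_1 → … → v_2 = j of Σ_t A[v_t][v_{t+1}]. For example, for (i, j) = (0, 1) we minimise over 2 possible intermediate vertex sequences; the minimum is 3, attained along the walk 0 → 0 → 1.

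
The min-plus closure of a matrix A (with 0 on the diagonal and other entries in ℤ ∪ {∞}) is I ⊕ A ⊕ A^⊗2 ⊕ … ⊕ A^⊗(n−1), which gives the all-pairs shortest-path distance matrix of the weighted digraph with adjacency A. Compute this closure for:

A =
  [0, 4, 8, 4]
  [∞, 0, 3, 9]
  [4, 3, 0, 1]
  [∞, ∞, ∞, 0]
Closure =
  [0, 4, 7, 4]
  [7, 0, 3, 4]
  [4, 3, 0, 1]
  [∞, ∞, ∞, 0]

This is the Floyd-Warshall all-pairs shortest-path computation. For each intermediate vertex k = 0, 1, …, 3, update dist[i][j] ← min(dist[i][j], dist[i][k] + dist[k][j]). The final matrix gives, for each (i, j), the minimum total weight of any directed path from i to j (possibly empty when i = j).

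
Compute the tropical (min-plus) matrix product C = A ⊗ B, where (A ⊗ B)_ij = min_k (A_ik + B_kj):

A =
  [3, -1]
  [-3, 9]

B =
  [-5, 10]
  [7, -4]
A ⊗ B =
  [-2, -5]
  [-8, 5]

Apply the min-plus product entry-by-entry:
  C[0][0] = min over k of (A[0][0] + B[0][0] = 3 + -5 = -2, A[0][1] + B[1][0] = -1 + 7 = 6) = -2 (attained at k = 0)
  C[0][1] = min over k of (A[0][0] + B[0][1] = 3 + 10 = 13, A[0][1] + B[1][1] = -1 + -4 = -5) = -5 (attained at k = 1)
  C[1][0] = min over k of (A[1][0] + B[0][0] = -3 + -5 = -8, A[1][1] + B[1][0] = 9 + 7 = 16) = -8 (attained at k = 0)
  C[1][1] = min over k of (A[1][0] + B[0][1] = -3 + 10 = 7, A[1][1] + B[1][1] = 9 + -4 = 5) = 5 (attained at k = 1)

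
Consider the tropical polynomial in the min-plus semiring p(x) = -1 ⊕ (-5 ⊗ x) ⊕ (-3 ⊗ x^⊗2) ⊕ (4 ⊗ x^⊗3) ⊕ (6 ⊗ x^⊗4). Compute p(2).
p(2) = -3

A tropical monomial a ⊗ x^⊗i evaluates to a + i · x. Evaluating each term at x = 2:
  Term 0 contributes -1 + 0 · 2 = -1
  Term 1 contributes -5 + 1 · 2 = -3
  Term 2 contributes -3 + 2 · 2 = 1
  Term 3 contributes 4 + 3 · 2 = 10
  Term 4 contributes 6 + 4 · 2 = 14
p(2) = ⊕ of these = min[-1, -3, 1, 10, 14] = -3.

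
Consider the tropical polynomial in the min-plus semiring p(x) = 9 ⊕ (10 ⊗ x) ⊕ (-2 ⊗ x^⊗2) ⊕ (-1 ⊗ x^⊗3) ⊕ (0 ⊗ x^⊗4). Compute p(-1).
p(-1) = -4

A tropical monomial a ⊗ x^⊗i evaluates to a + i · x. Evaluating each term at x = -1:
  Term 0 contributes 9 + 0 · -1 = 9
  Term 1 contributes 10 + 1 · -1 = 9
  Term 2 contributes -2 + 2 · -1 = -4
  Term 3 contributes -1 + 3 · -1 = -4
  Term 4 contributes 0 + 4 · -1 = -4
p(-1) = ⊕ of these = min[9, 9, -4, -4, -4] = -4.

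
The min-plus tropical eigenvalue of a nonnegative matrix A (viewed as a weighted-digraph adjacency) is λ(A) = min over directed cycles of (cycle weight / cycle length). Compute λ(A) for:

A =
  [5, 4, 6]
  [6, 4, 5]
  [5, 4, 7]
λ(A) = 4

Enumerate directed cycles and compute their means (weight / length). Sample:
  cycle 0 → 0: weight = 5, length = 1, mean = 5/1 ≈ 5.000
  cycle 1 → 1: weight = 4, length = 1, mean = 4/1 ≈ 4.000
  cycle 2 → 2: weight = 7, length = 1, mean = 7/1 ≈ 7.000
  cycle 0 → 1 → 0: weight = 10, length = 2, mean = 10/2 ≈ 5.000
  cycle 0 → 2 → 0: weight = 11, length = 2, mean = 11/2 ≈ 5.500
  cycle 1 → 0 → 1: weight = 10, length = 2, mean = 10/2 ≈ 5.000
Minimum mean = 4.000, attained e.g. along the cycle 1 → 1 with weight 4 and length 1. So λ(A) = 4/1 = 4.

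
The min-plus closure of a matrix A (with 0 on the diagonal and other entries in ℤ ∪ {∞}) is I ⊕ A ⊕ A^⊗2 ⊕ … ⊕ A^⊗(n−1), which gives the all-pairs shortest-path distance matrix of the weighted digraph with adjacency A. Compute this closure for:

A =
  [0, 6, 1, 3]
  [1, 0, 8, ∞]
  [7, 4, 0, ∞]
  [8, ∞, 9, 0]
Closure =
  [0, 5, 1, 3]
  [1, 0, 2, 4]
  [5, 4, 0, 8]
  [8, 13, 9, 0]

This is the Floyd-Warshall all-pairs shortest-path computation. For each intermediate vertex k = 0, 1, …, 3, update dist[i][j] ← min(dist[i][j], dist[i][k] + dist[k][j]). The final matrix gives, for each (i, j), the minimum total weight of any directed path from i to j (possibly empty when i = j).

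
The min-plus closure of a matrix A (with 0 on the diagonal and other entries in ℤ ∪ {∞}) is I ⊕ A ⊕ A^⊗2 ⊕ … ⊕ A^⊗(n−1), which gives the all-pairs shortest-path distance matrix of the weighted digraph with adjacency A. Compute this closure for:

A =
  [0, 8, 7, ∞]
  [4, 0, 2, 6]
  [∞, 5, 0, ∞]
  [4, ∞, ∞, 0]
Closure =
  [0, 8, 7, 14]
  [4, 0, 2, 6]
  [9, 5, 0, 11]
  [4, 12, 11, 0]

This is the Floyd-Warshall all-pairs shortest-path computation. For each intermediate vertex k = 0, 1, …, 3, update dist[i][j] ← min(dist[i][j], dist[i][k] + dist[k][j]). The final matrix gives, for each (i, j), the minimum total weight of any directed path from i to j (possibly empty when i = j).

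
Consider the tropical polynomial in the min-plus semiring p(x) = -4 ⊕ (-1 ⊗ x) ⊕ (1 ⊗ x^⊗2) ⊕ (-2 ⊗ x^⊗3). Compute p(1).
p(1) = -4

A tropical monomial a ⊗ x^⊗i evaluates to a + i · x. Evaluating each term at x = 1:
  Term 0 contributes -4 + 0 · 1 = -4
  Term 1 contributes -1 + 1 · 1 = 0
  Term 2 contributes 1 + 2 · 1 = 3
  Term 3 contributes -2 + 3 · 1 = 1
p(1) = ⊕ of these = min[-4, 0, 3, 1] = -4.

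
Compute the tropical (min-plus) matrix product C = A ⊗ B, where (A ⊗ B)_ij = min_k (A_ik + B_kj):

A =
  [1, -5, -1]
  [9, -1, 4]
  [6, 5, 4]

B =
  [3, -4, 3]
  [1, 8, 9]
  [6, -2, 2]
A ⊗ B =
  [-4, -3, 1]
  [0, 2, 6]
  [6, 2, 6]

Apply the min-plus product entry-by-entry:
  C[0][0] = min over k of (A[0][0] + B[0][0] = 1 + 3 = 4, A[0][1] + B[1][0] = -5 + 1 = -4, A[0][2] + B[2][0] = -1 + 6 = 5) = -4 (attained at k = 1)
  C[0][1] = min over k of (A[0][0] + B[0][1] = 1 + -4 = -3, A[0][1] + B[1][1] = -5 + 8 = 3, A[0][2] + B[2][1] = -1 + -2 = -3) = -3 (attained at k = 0)
  C[0][2] = min over k of (A[0][0] + B[0][2] = 1 + 3 = 4, A[0][1] + B[1][2] = -5 + 9 = 4, A[0][2] + B[2][2] = -1 + 2 = 1) = 1 (attained at k = 2)
  C[1][0] = min over k of (A[1][0] + B[0][0] = 9 + 3 = 12, A[1][1] + B[1][0] = -1 + 1 = 0, A[1][2] + B[2][0] = 4 + 6 = 10) = 0 (attained at k = 1)
  C[1][1] = min over k of (A[1][0] + B[0][1] = 9 + -4 = 5, A[1][1] + B[1][1] = -1 + 8 = 7, A[1][2] + B[2][1] = 4 + -2 = 2) = 2 (attained at k = 2)
  C[1][2] = min over k of (A[1][0] + B[0][2] = 9 + 3 = 12, A[1][1] + B[1][2] = -1 + 9 = 8, A[1][2] + B[2][2] = 4 + 2 = 6) = 6 (attained at k = 2)
  C[2][0] = min over k of (A[2][0] + B[0][0] = 6 + 3 = 9, A[2][1] + B[1][0] = 5 + 1 = 6, A[2][2] + B[2][0] = 4 + 6 = 10) = 6 (attained at k = 1)
  C[2][1] = min over k of (A[2][0] + B[0][1] = 6 + -4 = 2, A[2][1] + B[1][1] = 5 + 8 = 13, A[2][2] + B[2][1] = 4 + -2 = 2) = 2 (attained at k = 0)
  C[2][2] = min over k of (A[2][0] + B[0][2] = 6 + 3 = 9, A[2][1] + B[1][2] = 5 + 9 = 14, A[2][2] + B[2][2] = 4 + 2 = 6) = 6 (attained at k = 2)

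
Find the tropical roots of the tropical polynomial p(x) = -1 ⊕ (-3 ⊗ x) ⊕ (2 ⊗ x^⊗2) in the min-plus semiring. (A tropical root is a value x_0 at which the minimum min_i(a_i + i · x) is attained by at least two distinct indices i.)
Roots: {-5, 2}

Each tropical root is a break point of the lower envelope of the lines y = a_i + i · x (there are 3 lines, with slopes 0, 1, ..., 2). Only the lines that attain the minimum somewhere contribute to roots; other lines are dominated. Here the surviving (envelope) indices are i = 2, i = 1, i = 0.
Intersections between consecutive envelope lines give the roots: for adjacent envelope indices i < j the intersection is x = (a_i − a_j) / (j − i). Reading off the sorted break points: {-5, 2}.
Verification: at each break x_0, at least two indices attain the minimum of min_i(a_i + i · x_0).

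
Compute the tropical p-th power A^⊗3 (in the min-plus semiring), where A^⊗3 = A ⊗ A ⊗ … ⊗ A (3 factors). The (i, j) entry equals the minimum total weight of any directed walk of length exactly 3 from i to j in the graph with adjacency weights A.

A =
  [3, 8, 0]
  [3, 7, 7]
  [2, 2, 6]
A^⊗3 =
  [5, 5, 2]
  [5, 5, 6]
  [4, 4, 5]

Each entry (A^⊗3)_ij equals the minimum over all length-3 walks i = v_0 → v_1 → … → v_3 = j of Σ_t A[v_t][v_{t+1}]. For example, for (i, j) = (0, 2) we minimise over 9 possible intermediate vertex sequences; the minimum is 2, attained along the walk 0 → 2 → 0 → 2.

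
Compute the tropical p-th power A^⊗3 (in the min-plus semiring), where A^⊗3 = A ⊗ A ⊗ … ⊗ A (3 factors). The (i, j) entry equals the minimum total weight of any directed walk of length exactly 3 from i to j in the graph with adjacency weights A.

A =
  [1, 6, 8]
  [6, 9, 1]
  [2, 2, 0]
A^⊗3 =
  [3, 8, 7]
  [3, 3, 1]
  [2, 2, 0]

Each entry (A^⊗3)_ij equals the minimum over all length-3 walks i = v_0 → v_1 → … → v_3 = j of Σ_t A[v_t][v_{t+1}]. For example, for (i, j) = (0, 2) we minimise over 9 possible intermediate vertex sequences; the minimum is 7, attained along the walk 0 → 1 → 2 → 2.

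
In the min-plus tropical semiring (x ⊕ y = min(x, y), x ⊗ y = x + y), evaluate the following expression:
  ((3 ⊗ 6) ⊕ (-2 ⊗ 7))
((3 ⊗ 6) ⊕ (-2 ⊗ 7)) = 5

Expand innermost to outermost. Recall ⊕ takes the minimum of its arguments and ⊗ takes their sum. Working out the expression ((3 ⊗ 6) ⊕ (-2 ⊗ 7)) gives 5.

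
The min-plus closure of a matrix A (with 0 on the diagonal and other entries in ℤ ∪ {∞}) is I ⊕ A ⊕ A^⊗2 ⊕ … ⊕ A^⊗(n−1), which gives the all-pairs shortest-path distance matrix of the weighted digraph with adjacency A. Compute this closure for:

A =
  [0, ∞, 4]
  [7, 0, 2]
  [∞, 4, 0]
Closure =
  [0, 8, 4]
  [7, 0, 2]
  [11, 4, 0]

This is the Floyd-Warshall all-pairs shortest-path computation. For each intermediate vertex k = 0, 1, …, 2, update dist[i][j] ← min(dist[i][j], dist[i][k] + dist[k][j]). The final matrix gives, for each (i, j), the minimum total weight of any directed path from i to j (possibly empty when i = j).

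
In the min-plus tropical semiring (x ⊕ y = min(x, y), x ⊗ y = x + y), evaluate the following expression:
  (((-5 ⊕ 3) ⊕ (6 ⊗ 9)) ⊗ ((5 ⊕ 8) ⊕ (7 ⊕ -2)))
(((-5 ⊕ 3) ⊕ (6 ⊗ 9)) ⊗ ((5 ⊕ 8) ⊕ (7 ⊕ -2))) = -7

Expand innermost to outermost. Recall ⊕ takes the minimum of its arguments and ⊗ takes their sum. Working out the expression (((-5 ⊕ 3) ⊕ (6 ⊗ 9)) ⊗ ((5 ⊕ 8) ⊕ (7 ⊕ -2))) gives -7.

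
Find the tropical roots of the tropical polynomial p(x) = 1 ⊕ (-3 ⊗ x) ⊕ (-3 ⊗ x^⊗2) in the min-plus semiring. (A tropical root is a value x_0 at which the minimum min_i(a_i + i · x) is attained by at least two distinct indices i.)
Roots: {0, 4}

Each tropical root is a break point of the lower envelope of the lines y = a_i + i · x (there are 3 lines, with slopes 0, 1, ..., 2). Only the lines that attain the minimum somewhere contribute to roots; other lines are dominated. Here the surviving (envelope) indices are i = 2, i = 1, i = 0.
Intersections between consecutive envelope lines give the roots: for adjacent envelope indices i < j the intersection is x = (a_i − a_j) / (j − i). Reading off the sorted break points: {0, 4}.
Verification: at each break x_0, at least two indices attain the minimum of min_i(a_i + i · x_0).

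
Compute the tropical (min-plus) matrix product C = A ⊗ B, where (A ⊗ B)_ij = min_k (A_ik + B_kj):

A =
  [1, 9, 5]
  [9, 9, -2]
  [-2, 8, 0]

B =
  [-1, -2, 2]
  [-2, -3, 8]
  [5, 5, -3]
A ⊗ B =
  [0, -1, 2]
  [3, 3, -5]
  [-3, -4, -3]

Apply the min-plus product entry-by-entry:
  C[0][0] = min over k of (A[0][0] + B[0][0] = 1 + -1 = 0, A[0][1] + B[1][0] = 9 + -2 = 7, A[0][2] + B[2][0] = 5 + 5 = 10) = 0 (attained at k = 0)
  C[0][1] = min over k of (A[0][0] + B[0][1] = 1 + -2 = -1, A[0][1] + B[1][1] = 9 + -3 = 6, A[0][2] + B[2][1] = 5 + 5 = 10) = -1 (attained at k = 0)
  C[0][2] = min over k of (A[0][0] + B[0][2] = 1 + 2 = 3, A[0][1] + B[1][2] = 9 + 8 = 17, A[0][2] + B[2][2] = 5 + -3 = 2) = 2 (attained at k = 2)
  C[1][0] = min over k of (A[1][0] + B[0][0] = 9 + -1 = 8, A[1][1] + B[1][0] = 9 + -2 = 7, A[1][2] + B[2][0] = -2 + 5 = 3) = 3 (attained at k = 2)
  C[1][1] = min over k of (A[1][0] + B[0][1] = 9 + -2 = 7, A[1][1] + B[1][1] = 9 + -3 = 6, A[1][2] + B[2][1] = -2 + 5 = 3) = 3 (attained at k = 2)
  C[1][2] = min over k of (A[1][0] + B[0][2] = 9 + 2 = 11, A[1][1] + B[1][2] = 9 + 8 = 17, A[1][2] + B[2][2] = -2 + -3 = -5) = -5 (attained at k = 2)
  C[2][0] = min over k of (A[2][0] + B[0][0] = -2 + -1 = -3, A[2][1] + B[1][0] = 8 + -2 = 6, A[2][2] + B[2][0] = 0 + 5 = 5) = -3 (attained at k = 0)
  C[2][1] = min over k of (A[2][0] + B[0][1] = -2 + -2 = -4, A[2][1] + B[1][1] = 8 + -3 = 5, A[2][2] + B[2][1] = 0 + 5 = 5) = -4 (attained at k = 0)
  C[2][2] = min over k of (A[2][0] + B[0][2] = -2 + 2 = 0, A[2][1] + B[1][2] = 8 + 8 = 16, A[2][2] + B[2][2] = 0 + -3 = -3) = -3 (attained at k = 2)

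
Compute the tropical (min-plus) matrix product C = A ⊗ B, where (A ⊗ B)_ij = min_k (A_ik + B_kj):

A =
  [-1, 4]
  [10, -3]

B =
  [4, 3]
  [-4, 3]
A ⊗ B =
  [0, 2]
  [-7, 0]

Apply the min-plus product entry-by-entry:
  C[0][0] = min over k of (A[0][0] + B[0][0] = -1 + 4 = 3, A[0][1] + B[1][0] = 4 + -4 = 0) = 0 (attained at k = 1)
  C[0][1] = min over k of (A[0][0] + B[0][1] = -1 + 3 = 2, A[0][1] + B[1][1] = 4 + 3 = 7) = 2 (attained at k = 0)
  C[1][0] = min over k of (A[1][0] + B[0][0] = 10 + 4 = 14, A[1][1] + B[1][0] = -3 + -4 = -7) = -7 (attained at k = 1)
  C[1][1] = min over k of (A[1][0] + B[0][1] = 10 + 3 = 13, A[1][1] + B[1][1] = -3 + 3 = 0) = 0 (attained at k = 1)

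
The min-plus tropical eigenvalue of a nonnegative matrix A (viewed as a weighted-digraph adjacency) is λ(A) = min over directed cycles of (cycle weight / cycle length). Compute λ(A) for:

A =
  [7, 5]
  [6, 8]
λ(A) = 11/2

Enumerate directed cycles and compute their means (weight / length). Sample:
  cycle 0 → 0: weight = 7, length = 1, mean = 7/1 ≈ 7.000
  cycle 1 → 1: weight = 8, length = 1, mean = 8/1 ≈ 8.000
  cycle 0 → 1 → 0: weight = 11, length = 2, mean = 11/2 ≈ 5.500
  cycle 1 → 0 → 1: weight = 11, length = 2, mean = 11/2 ≈ 5.500
Minimum mean = 5.500, attained e.g. along the cycle 0 → 1 → 0 with weight 11 and length 2. So λ(A) = 11/2 = 11/2.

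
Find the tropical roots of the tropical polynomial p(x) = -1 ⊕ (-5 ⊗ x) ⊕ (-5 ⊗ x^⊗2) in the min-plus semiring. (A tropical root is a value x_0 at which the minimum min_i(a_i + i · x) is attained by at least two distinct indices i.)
Roots: {0, 4}

Each tropical root is a break point of the lower envelope of the lines y = a_i + i · x (there are 3 lines, with slopes 0, 1, ..., 2). Only the lines that attain the minimum somewhere contribute to roots; other lines are dominated. Here the surviving (envelope) indices are i = 2, i = 1, i = 0.
Intersections between consecutive envelope lines give the roots: for adjacent envelope indices i < j the intersection is x = (a_i − a_j) / (j − i). Reading off the sorted break points: {0, 4}.
Verification: at each break x_0, at least two indices attain the minimum of min_i(a_i + i · x_0).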